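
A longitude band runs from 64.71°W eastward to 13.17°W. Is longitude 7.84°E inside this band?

No

Band width going east from -64.71° to -13.17°: ((-13.17 − -64.71) mod 360) = 51.54°.
Offset of +7.84° east of the west edge: ((7.84 − -64.71) mod 360) = 72.55°.
72.55° > 51.54° ⇒ outside.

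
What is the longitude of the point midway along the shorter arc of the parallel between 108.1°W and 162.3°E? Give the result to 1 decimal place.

152.9°W

Signed shortest Δλ from -108.1° to +162.3° is -89.6°.
Midpoint longitude = -108.1° + (-89.6°)/2 = -108.1° − 44.8° = -152.9°.
(The naïve average (-108.1 + +162.3)/2 = 27.1° is on the wrong side of the globe.)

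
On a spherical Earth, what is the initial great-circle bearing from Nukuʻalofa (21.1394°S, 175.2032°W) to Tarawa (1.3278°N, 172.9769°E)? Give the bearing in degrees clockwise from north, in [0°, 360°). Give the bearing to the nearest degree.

331°

Δλ = 172.9769 − -175.2032 = 348.1801°; wrapped into (−180°, 180°]: -11.8199°.
θ = atan2( sin Δλ · cos φ₂ , cos φ₁ · sin φ₂ − sin φ₁ · cos φ₂ · cos Δλ )
  = atan2(-0.20478, 0.37451) = -28.670° → normalised to [0°, 360°): 331.330°.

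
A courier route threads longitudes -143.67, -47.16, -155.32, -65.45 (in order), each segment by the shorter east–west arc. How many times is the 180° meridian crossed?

Leg 1: -143.67° → -47.16°, shortest Δλ = 96.51° (east) — does not cross 180°.
Leg 2: -47.16° → -155.32°, shortest Δλ = -108.16° (west) — does not cross 180°.
Leg 3: -155.32° → -65.45°, shortest Δλ = 89.87° (east) — does not cross 180°.
Total crossings: 0.

0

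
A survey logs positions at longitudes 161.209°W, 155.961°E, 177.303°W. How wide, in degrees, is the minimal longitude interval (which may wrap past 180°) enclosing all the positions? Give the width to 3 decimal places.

Sort the longitudes: -177.303°, -161.209°, +155.961°.
Eastward gaps between consecutive values (wrapping around): 16.094°, 317.170°, 26.736°.
Largest gap = 317.170° ⇒ minimal covering band is its complement: 360° − 317.170° = 42.830°.
Band runs from +155.961° eastward to -161.209°, crossing the antimeridian.

42.830°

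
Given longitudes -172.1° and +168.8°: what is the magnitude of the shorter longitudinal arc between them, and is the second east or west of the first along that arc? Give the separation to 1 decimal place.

Raw difference: 168.8 − -172.1 = 340.9°.
Normalise into (−180°, 180°]: 340.9° − 360° = -19.1°.
Negative ⇒ the second point lies to the west; separation 19.1°.

19.1° west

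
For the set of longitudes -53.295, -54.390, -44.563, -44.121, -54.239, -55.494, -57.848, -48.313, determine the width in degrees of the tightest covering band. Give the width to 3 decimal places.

13.727°

Sort the longitudes: -57.848°, -55.494°, -54.390°, -54.239°, -53.295°, -48.313°, -44.563°, -44.121°.
Eastward gaps between consecutive values (wrapping around): 2.354°, 1.104°, 0.151°, 0.944°, 4.982°, 3.750°, 0.442°, 346.273°.
Largest gap = 346.273° ⇒ minimal covering band is its complement: 360° − 346.273° = 13.727°.
Band runs from -57.848° eastward to -44.121°.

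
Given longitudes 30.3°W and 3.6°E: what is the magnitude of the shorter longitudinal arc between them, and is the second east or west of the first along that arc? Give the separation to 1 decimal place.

33.9° east

Raw difference: 3.6 − -30.3 = 33.9°.
Normalise into (−180°, 180°]: 33.9° stays 33.9°.
Positive ⇒ the second point lies to the east; separation 33.9°.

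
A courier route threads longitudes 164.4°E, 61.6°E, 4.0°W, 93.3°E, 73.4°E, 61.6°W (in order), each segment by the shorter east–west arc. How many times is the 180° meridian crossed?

Leg 1: +164.4° → +61.6°, shortest Δλ = -102.8° (west) — does not cross 180°.
Leg 2: +61.6° → -4.0°, shortest Δλ = -65.6° (west) — does not cross 180°.
Leg 3: -4.0° → +93.3°, shortest Δλ = 97.3° (east) — does not cross 180°.
Leg 4: +93.3° → +73.4°, shortest Δλ = -19.9° (west) — does not cross 180°.
Leg 5: +73.4° → -61.6°, shortest Δλ = -135.0° (west) — does not cross 180°.
Total crossings: 0.

0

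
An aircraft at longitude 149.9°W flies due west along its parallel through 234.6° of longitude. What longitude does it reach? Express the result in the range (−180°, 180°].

Start at -149.9°; shift −234.6° → -384.5°.
-384.5° lies outside (−180°, 180°]; add 360° → -24.5°.

24.5°W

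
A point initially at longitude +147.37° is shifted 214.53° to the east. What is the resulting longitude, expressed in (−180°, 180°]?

Start at +147.37°; shift +214.53° → +361.90°.
+361.90° lies outside (−180°, 180°]; subtract 360° → +1.90°.

+1.90°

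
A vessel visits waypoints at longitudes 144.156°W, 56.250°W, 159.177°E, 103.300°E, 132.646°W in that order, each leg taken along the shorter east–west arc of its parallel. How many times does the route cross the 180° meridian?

Leg 1: -144.156° → -56.250°, shortest Δλ = 87.906° (east) — does not cross 180°.
Leg 2: -56.250° → +159.177°, shortest Δλ = -144.573° (west) — crosses 180°.
Leg 3: +159.177° → +103.300°, shortest Δλ = -55.877° (west) — does not cross 180°.
Leg 4: +103.300° → -132.646°, shortest Δλ = 124.054° (east) — crosses 180°.
Total crossings: 2.

2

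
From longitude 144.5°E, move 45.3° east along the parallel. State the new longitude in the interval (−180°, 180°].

170.2°W

Start at +144.5°; shift +45.3° → +189.8°.
+189.8° lies outside (−180°, 180°]; subtract 360° → -170.2°.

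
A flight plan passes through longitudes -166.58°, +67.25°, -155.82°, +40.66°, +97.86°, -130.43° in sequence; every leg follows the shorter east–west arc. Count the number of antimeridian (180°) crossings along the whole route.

Leg 1: -166.58° → +67.25°, shortest Δλ = -126.17° (west) — crosses 180°.
Leg 2: +67.25° → -155.82°, shortest Δλ = 136.93° (east) — crosses 180°.
Leg 3: -155.82° → +40.66°, shortest Δλ = -163.52° (west) — crosses 180°.
Leg 4: +40.66° → +97.86°, shortest Δλ = 57.2° (east) — does not cross 180°.
Leg 5: +97.86° → -130.43°, shortest Δλ = 131.71° (east) — crosses 180°.
Total crossings: 4.

4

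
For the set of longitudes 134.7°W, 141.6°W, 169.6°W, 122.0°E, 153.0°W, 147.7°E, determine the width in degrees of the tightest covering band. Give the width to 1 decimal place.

103.3°

Sort the longitudes: -169.6°, -153.0°, -141.6°, -134.7°, +122.0°, +147.7°.
Eastward gaps between consecutive values (wrapping around): 16.6°, 11.4°, 6.9°, 256.7°, 25.7°, 42.7°.
Largest gap = 256.7° ⇒ minimal covering band is its complement: 360° − 256.7° = 103.3°.
Band runs from +122.0° eastward to -134.7°, crossing the antimeridian.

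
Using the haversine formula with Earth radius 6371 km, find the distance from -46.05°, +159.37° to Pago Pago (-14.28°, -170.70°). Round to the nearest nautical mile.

2431 nmi

Δλ = -170.70 − 159.37 = -330.07°; wrapped into (−180°, 180°]: 29.93°.
Δφ = -14.28 − -46.05 = 31.77°.
a = sin²(Δφ/2) + cos φ₁ · cos φ₂ · sin²(Δλ/2) = 0.119765.
c = 2·atan2(√a, √(1−a)) = 0.70676 rad → d = 6371·c ≈ 4502.77 km ≈ 2431.30 nmi.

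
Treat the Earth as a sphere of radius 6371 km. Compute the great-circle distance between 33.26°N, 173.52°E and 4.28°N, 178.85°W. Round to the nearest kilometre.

3318 km

Δλ = -178.85 − 173.52 = -352.37°; wrapped into (−180°, 180°]: 7.63°.
Δφ = 4.28 − 33.26 = -28.98°.
a = sin²(Δφ/2) + cos φ₁ · cos φ₂ · sin²(Δλ/2) = 0.066297.
c = 2·atan2(√a, √(1−a)) = 0.52083 rad → d = 6371·c ≈ 3318.21 km.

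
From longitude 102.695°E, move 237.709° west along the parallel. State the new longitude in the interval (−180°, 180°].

Start at +102.695°; shift −237.709° → -135.014°.
-135.014° already lies in (−180°, 180°].

135.014°W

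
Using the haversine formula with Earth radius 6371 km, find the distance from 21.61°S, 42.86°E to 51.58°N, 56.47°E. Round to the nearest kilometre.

Δλ = 56.47 − 42.86 = 13.61°.
Δφ = 51.58 − -21.61 = 73.19°.
a = sin²(Δφ/2) + cos φ₁ · cos φ₂ · sin²(Δλ/2) = 0.363512.
c = 2·atan2(√a, √(1−a)) = 1.29431 rad → d = 6371·c ≈ 8246.06 km.

8246 km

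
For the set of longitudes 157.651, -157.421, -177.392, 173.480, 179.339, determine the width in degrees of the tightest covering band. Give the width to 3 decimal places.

44.928°

Sort the longitudes: -177.392°, -157.421°, +157.651°, +173.480°, +179.339°.
Eastward gaps between consecutive values (wrapping around): 19.971°, 315.072°, 15.829°, 5.859°, 3.269°.
Largest gap = 315.072° ⇒ minimal covering band is its complement: 360° − 315.072° = 44.928°.
Band runs from +157.651° eastward to -157.421°, crossing the antimeridian.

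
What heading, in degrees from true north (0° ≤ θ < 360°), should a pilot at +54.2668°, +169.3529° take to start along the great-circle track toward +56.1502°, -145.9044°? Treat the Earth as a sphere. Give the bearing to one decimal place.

67.3°

Δλ = -145.9044 − 169.3529 = -315.2573°; wrapped into (−180°, 180°]: 44.7427°.
θ = atan2( sin Δλ · cos φ₂ , cos φ₁ · sin φ₂ − sin φ₁ · cos φ₂ · cos Δλ )
  = atan2(0.39210, 0.16387) = 67.319° → normalised to [0°, 360°): 67.319°.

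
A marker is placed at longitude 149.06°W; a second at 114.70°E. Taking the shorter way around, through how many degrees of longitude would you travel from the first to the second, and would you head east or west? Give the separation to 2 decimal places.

96.24° west

Raw difference: 114.70 − -149.06 = 263.76°.
Normalise into (−180°, 180°]: 263.76° − 360° = -96.24°.
Negative ⇒ the second point lies to the west; separation 96.24°.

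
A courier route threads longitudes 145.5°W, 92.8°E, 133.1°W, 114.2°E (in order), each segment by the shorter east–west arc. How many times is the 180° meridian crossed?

3

Leg 1: -145.5° → +92.8°, shortest Δλ = -121.7° (west) — crosses 180°.
Leg 2: +92.8° → -133.1°, shortest Δλ = 134.1° (east) — crosses 180°.
Leg 3: -133.1° → +114.2°, shortest Δλ = -112.7° (west) — crosses 180°.
Total crossings: 3.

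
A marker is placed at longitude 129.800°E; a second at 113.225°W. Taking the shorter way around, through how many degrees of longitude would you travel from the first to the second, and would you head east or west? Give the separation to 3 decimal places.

116.975° east

Raw difference: -113.225 − 129.800 = -243.025°.
Normalise into (−180°, 180°]: -243.025° + 360° = 116.975°.
Positive ⇒ the second point lies to the east; separation 116.975°.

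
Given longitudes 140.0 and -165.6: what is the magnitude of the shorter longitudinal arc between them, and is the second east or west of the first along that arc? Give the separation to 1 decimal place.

Raw difference: -165.6 − 140.0 = -305.6°.
Normalise into (−180°, 180°]: -305.6° + 360° = 54.4°.
Positive ⇒ the second point lies to the east; separation 54.4°.

54.4° east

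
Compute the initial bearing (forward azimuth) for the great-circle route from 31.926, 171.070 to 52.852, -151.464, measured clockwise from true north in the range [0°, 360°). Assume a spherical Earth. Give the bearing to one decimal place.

Δλ = -151.464 − 171.070 = -322.534°; wrapped into (−180°, 180°]: 37.466°.
θ = atan2( sin Δλ · cos φ₂ , cos φ₁ · sin φ₂ − sin φ₁ · cos φ₂ · cos Δλ )
  = atan2(0.36733, 0.42304) = 40.968° → normalised to [0°, 360°): 40.968°.

41.0°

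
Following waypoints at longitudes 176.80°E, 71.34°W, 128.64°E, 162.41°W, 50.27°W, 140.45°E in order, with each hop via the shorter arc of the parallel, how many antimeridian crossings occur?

4

Leg 1: +176.80° → -71.34°, shortest Δλ = 111.86° (east) — crosses 180°.
Leg 2: -71.34° → +128.64°, shortest Δλ = -160.02° (west) — crosses 180°.
Leg 3: +128.64° → -162.41°, shortest Δλ = 68.95° (east) — crosses 180°.
Leg 4: -162.41° → -50.27°, shortest Δλ = 112.14° (east) — does not cross 180°.
Leg 5: -50.27° → +140.45°, shortest Δλ = -169.28° (west) — crosses 180°.
Total crossings: 4.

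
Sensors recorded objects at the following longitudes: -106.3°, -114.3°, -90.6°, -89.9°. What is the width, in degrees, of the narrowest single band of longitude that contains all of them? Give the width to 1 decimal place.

24.4°

Sort the longitudes: -114.3°, -106.3°, -90.6°, -89.9°.
Eastward gaps between consecutive values (wrapping around): 8.0°, 15.7°, 0.7°, 335.6°.
Largest gap = 335.6° ⇒ minimal covering band is its complement: 360° − 335.6° = 24.4°.
Band runs from -114.3° eastward to -89.9°.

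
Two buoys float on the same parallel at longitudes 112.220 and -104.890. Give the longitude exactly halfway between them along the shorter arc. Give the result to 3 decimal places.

-176.335°

Signed shortest Δλ from +112.220° to -104.890° is +142.890°.
Midpoint longitude = +112.220° + (+142.890°)/2 = +112.220° + 71.445° = +183.665°.
Normalise into (−180°, 180°]: -176.335°.
(The naïve average (+112.220 + -104.890)/2 = 3.665° is on the wrong side of the globe.)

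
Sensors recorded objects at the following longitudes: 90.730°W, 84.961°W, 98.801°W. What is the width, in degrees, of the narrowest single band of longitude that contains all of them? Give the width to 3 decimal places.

Sort the longitudes: -98.801°, -90.730°, -84.961°.
Eastward gaps between consecutive values (wrapping around): 8.071°, 5.769°, 346.160°.
Largest gap = 346.160° ⇒ minimal covering band is its complement: 360° − 346.160° = 13.840°.
Band runs from -98.801° eastward to -84.961°.

13.840°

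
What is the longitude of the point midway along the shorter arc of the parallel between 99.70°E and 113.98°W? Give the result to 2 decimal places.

172.86°E

Signed shortest Δλ from +99.70° to -113.98° is +146.32°.
Midpoint longitude = +99.70° + (+146.32°)/2 = +99.70° + 73.16° = +172.86°.
(The naïve average (+99.70 + -113.98)/2 = -7.14° is on the wrong side of the globe.)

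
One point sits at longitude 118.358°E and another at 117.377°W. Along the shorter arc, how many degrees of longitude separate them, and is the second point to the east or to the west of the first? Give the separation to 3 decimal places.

124.265° east

Raw difference: -117.377 − 118.358 = -235.735°.
Normalise into (−180°, 180°]: -235.735° + 360° = 124.265°.
Positive ⇒ the second point lies to the east; separation 124.265°.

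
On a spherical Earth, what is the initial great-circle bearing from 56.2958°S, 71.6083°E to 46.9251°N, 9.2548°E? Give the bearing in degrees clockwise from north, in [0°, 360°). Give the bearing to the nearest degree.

318°

Δλ = 9.2548 − 71.6083 = -62.3535°.
θ = atan2( sin Δλ · cos φ₂ , cos φ₁ · sin φ₂ − sin φ₁ · cos φ₂ · cos Δλ )
  = atan2(-0.60498, 0.66897) = -42.124° → normalised to [0°, 360°): 317.876°.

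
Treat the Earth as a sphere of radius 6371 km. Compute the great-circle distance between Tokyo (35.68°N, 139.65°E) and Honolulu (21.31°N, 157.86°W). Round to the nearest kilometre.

Δλ = -157.86 − 139.65 = -297.51°; wrapped into (−180°, 180°]: 62.49°.
Δφ = 21.31 − 35.68 = -14.37°.
a = sin²(Δφ/2) + cos φ₁ · cos φ₂ · sin²(Δλ/2) = 0.219245.
c = 2·atan2(√a, √(1−a)) = 0.97459 rad → d = 6371·c ≈ 6209.10 km.

6209 km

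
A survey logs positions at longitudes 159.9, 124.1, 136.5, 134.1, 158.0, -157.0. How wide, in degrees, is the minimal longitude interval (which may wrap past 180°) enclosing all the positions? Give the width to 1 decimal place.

78.9°

Sort the longitudes: -157.0°, +124.1°, +134.1°, +136.5°, +158.0°, +159.9°.
Eastward gaps between consecutive values (wrapping around): 281.1°, 10.0°, 2.4°, 21.5°, 1.9°, 43.1°.
Largest gap = 281.1° ⇒ minimal covering band is its complement: 360° − 281.1° = 78.9°.
Band runs from +124.1° eastward to -157.0°, crossing the antimeridian.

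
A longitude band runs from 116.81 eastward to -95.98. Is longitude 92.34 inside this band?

No

Band width going east from +116.81° to -95.98°: ((-95.98 − 116.81) mod 360) = 147.21°.
Offset of +92.34° east of the west edge: ((92.34 − 116.81) mod 360) = 335.53°.
335.53° > 147.21° ⇒ outside.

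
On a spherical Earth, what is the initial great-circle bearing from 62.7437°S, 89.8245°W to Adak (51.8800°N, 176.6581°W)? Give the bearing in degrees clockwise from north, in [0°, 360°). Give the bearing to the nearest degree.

302°

Δλ = -176.6581 − -89.8245 = -86.8336°.
θ = atan2( sin Δλ · cos φ₂ , cos φ₁ · sin φ₂ − sin φ₁ · cos φ₂ · cos Δλ )
  = atan2(-0.61637, 0.39061) = -57.637° → normalised to [0°, 360°): 302.363°.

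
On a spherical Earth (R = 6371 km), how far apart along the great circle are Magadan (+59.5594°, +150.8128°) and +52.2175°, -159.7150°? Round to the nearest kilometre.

Δλ = -159.7150 − 150.8128 = -310.5278°; wrapped into (−180°, 180°]: 49.4722°.
Δφ = 52.2175 − 59.5594 = -7.3419°.
a = sin²(Δφ/2) + cos φ₁ · cos φ₂ · sin²(Δλ/2) = 0.058448.
c = 2·atan2(√a, √(1−a)) = 0.48836 rad → d = 6371·c ≈ 3111.35 km.

3111 km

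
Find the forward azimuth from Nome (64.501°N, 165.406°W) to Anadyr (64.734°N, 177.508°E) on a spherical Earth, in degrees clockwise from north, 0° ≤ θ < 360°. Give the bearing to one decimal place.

279.5°

Δλ = 177.508 − -165.406 = 342.914°; wrapped into (−180°, 180°]: -17.086°.
θ = atan2( sin Δλ · cos φ₂ , cos φ₁ · sin φ₂ − sin φ₁ · cos φ₂ · cos Δλ )
  = atan2(-0.12540, 0.02107) = -80.463° → normalised to [0°, 360°): 279.537°.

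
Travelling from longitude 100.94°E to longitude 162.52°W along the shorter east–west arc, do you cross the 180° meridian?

Yes

Naïve |-162.52 − 100.94| = 263.46° > 180°, so the shorter arc goes the other way round — across 180°.
Signed shortest Δλ = ((-162.52 − 100.94 + 180) mod 360) − 180 = 96.54°.
Going east by 96.54° from +100.94° passes through 180° before reaching -162.52°.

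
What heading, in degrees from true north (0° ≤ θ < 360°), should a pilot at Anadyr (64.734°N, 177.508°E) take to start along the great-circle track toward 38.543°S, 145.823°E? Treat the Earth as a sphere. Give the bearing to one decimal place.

205.3°

Δλ = 145.823 − 177.508 = -31.685°.
θ = atan2( sin Δλ · cos φ₂ , cos φ₁ · sin φ₂ − sin φ₁ · cos φ₂ · cos Δλ )
  = atan2(-0.41082, -0.86784) = -154.668° → normalised to [0°, 360°): 205.332°.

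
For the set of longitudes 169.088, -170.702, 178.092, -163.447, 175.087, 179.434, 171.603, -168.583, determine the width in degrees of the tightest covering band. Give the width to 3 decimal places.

Sort the longitudes: -170.702°, -168.583°, -163.447°, +169.088°, +171.603°, +175.087°, +178.092°, +179.434°.
Eastward gaps between consecutive values (wrapping around): 2.119°, 5.136°, 332.535°, 2.515°, 3.484°, 3.005°, 1.342°, 9.864°.
Largest gap = 332.535° ⇒ minimal covering band is its complement: 360° − 332.535° = 27.465°.
Band runs from +169.088° eastward to -163.447°, crossing the antimeridian.

27.465°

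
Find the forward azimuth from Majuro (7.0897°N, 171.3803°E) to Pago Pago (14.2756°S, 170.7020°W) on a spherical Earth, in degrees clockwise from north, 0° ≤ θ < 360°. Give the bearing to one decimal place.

140.3°

Δλ = -170.7020 − 171.3803 = -342.0823°; wrapped into (−180°, 180°]: 17.9177°.
θ = atan2( sin Δλ · cos φ₂ , cos φ₁ · sin φ₂ − sin φ₁ · cos φ₂ · cos Δλ )
  = atan2(0.29815, -0.35851) = 140.252° → normalised to [0°, 360°): 140.252°.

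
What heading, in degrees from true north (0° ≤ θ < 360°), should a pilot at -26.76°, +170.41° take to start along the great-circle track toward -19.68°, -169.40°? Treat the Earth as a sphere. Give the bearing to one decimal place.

73.3°

Δλ = -169.40 − 170.41 = -339.81°; wrapped into (−180°, 180°]: 20.19°.
θ = atan2( sin Δλ · cos φ₂ , cos φ₁ · sin φ₂ − sin φ₁ · cos φ₂ · cos Δλ )
  = atan2(0.32497, 0.09720) = 73.347° → normalised to [0°, 360°): 73.347°.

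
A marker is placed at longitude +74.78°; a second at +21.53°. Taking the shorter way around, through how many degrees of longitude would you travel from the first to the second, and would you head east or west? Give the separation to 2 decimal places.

53.25° west

Raw difference: 21.53 − 74.78 = -53.25°.
Normalise into (−180°, 180°]: -53.25° stays -53.25°.
Negative ⇒ the second point lies to the west; separation 53.25°.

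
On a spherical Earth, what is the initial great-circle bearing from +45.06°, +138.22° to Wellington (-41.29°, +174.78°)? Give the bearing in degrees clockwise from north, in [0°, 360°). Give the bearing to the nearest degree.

153°

Δλ = 174.78 − 138.22 = 36.56°.
θ = atan2( sin Δλ · cos φ₂ , cos φ₁ · sin φ₂ − sin φ₁ · cos φ₂ · cos Δλ )
  = atan2(0.44757, -0.89332) = 153.388° → normalised to [0°, 360°): 153.388°.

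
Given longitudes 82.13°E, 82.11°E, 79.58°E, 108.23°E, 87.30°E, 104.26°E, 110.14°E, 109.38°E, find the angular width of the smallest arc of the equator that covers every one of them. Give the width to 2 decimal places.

30.56°

Sort the longitudes: +79.58°, +82.11°, +82.13°, +87.30°, +104.26°, +108.23°, +109.38°, +110.14°.
Eastward gaps between consecutive values (wrapping around): 2.53°, 0.02°, 5.17°, 16.96°, 3.97°, 1.15°, 0.76°, 329.44°.
Largest gap = 329.44° ⇒ minimal covering band is its complement: 360° − 329.44° = 30.56°.
Band runs from +79.58° eastward to +110.14°.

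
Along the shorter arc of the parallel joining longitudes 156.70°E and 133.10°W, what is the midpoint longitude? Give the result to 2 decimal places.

Signed shortest Δλ from +156.70° to -133.10° is +70.20°.
Midpoint longitude = +156.70° + (+70.20°)/2 = +156.70° + 35.10° = +191.80°.
Normalise into (−180°, 180°]: -168.20°.
(The naïve average (+156.70 + -133.10)/2 = 11.8° is on the wrong side of the globe.)

168.20°W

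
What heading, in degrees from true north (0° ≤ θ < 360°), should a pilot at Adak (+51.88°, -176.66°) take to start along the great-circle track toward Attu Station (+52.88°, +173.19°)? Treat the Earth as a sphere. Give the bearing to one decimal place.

Δλ = 173.19 − -176.66 = 349.85°; wrapped into (−180°, 180°]: -10.15°.
θ = atan2( sin Δλ · cos φ₂ , cos φ₁ · sin φ₂ − sin φ₁ · cos φ₂ · cos Δλ )
  = atan2(-0.10635, 0.02488) = -76.831° → normalised to [0°, 360°): 283.169°.

283.2°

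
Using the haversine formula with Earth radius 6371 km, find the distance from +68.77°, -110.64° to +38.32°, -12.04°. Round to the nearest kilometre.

6407 km

Δλ = -12.04 − -110.64 = 98.60°.
Δφ = 38.32 − 68.77 = -30.45°.
a = sin²(Δφ/2) + cos φ₁ · cos φ₂ · sin²(Δλ/2) = 0.232255.
c = 2·atan2(√a, √(1−a)) = 1.00571 rad → d = 6371·c ≈ 6407.37 km.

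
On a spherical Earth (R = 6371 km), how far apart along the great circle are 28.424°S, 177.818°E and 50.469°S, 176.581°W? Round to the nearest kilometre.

Δλ = -176.581 − 177.818 = -354.399°; wrapped into (−180°, 180°]: 5.601°.
Δφ = -50.469 − -28.424 = -22.045°.
a = sin²(Δφ/2) + cos φ₁ · cos φ₂ · sin²(Δλ/2) = 0.037892.
c = 2·atan2(√a, √(1−a)) = 0.39182 rad → d = 6371·c ≈ 2496.26 km.

2496 km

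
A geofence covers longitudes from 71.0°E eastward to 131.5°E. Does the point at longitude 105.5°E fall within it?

Yes

Band width going east from +71.0° to +131.5°: ((131.5 − 71.0) mod 360) = 60.5°.
Offset of +105.5° east of the west edge: ((105.5 − 71.0) mod 360) = 34.5°.
34.5° ≤ 60.5° ⇒ inside.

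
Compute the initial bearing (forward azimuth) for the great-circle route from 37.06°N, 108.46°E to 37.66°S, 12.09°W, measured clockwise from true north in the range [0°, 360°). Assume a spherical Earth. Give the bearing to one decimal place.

Δλ = -12.09 − 108.46 = -120.55°.
θ = atan2( sin Δλ · cos φ₂ , cos φ₁ · sin φ₂ − sin φ₁ · cos φ₂ · cos Δλ )
  = atan2(-0.68176, -0.24506) = -109.771° → normalised to [0°, 360°): 250.229°.

250.2°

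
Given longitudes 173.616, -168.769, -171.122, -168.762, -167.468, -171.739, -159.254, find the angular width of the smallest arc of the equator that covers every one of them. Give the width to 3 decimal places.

27.130°

Sort the longitudes: -171.739°, -171.122°, -168.769°, -168.762°, -167.468°, -159.254°, +173.616°.
Eastward gaps between consecutive values (wrapping around): 0.617°, 2.353°, 0.007°, 1.294°, 8.214°, 332.870°, 14.645°.
Largest gap = 332.870° ⇒ minimal covering band is its complement: 360° − 332.870° = 27.130°.
Band runs from +173.616° eastward to -159.254°, crossing the antimeridian.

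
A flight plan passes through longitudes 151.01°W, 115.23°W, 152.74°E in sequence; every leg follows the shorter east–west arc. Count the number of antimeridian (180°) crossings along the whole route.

1

Leg 1: -151.01° → -115.23°, shortest Δλ = 35.78° (east) — does not cross 180°.
Leg 2: -115.23° → +152.74°, shortest Δλ = -92.03° (west) — crosses 180°.
Total crossings: 1.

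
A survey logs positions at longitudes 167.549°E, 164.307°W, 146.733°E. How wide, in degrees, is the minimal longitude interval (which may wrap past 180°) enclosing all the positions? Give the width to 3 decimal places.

48.960°

Sort the longitudes: -164.307°, +146.733°, +167.549°.
Eastward gaps between consecutive values (wrapping around): 311.040°, 20.816°, 28.144°.
Largest gap = 311.040° ⇒ minimal covering band is its complement: 360° − 311.040° = 48.960°.
Band runs from +146.733° eastward to -164.307°, crossing the antimeridian.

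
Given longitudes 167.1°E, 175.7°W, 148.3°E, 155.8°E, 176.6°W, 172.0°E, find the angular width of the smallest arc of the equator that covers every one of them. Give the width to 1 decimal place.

Sort the longitudes: -176.6°, -175.7°, +148.3°, +155.8°, +167.1°, +172.0°.
Eastward gaps between consecutive values (wrapping around): 0.9°, 324.0°, 7.5°, 11.3°, 4.9°, 11.4°.
Largest gap = 324.0° ⇒ minimal covering band is its complement: 360° − 324.0° = 36.0°.
Band runs from +148.3° eastward to -175.7°, crossing the antimeridian.

36.0°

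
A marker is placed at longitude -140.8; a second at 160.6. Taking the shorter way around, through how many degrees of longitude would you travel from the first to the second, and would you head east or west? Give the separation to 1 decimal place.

Raw difference: 160.6 − -140.8 = 301.4°.
Normalise into (−180°, 180°]: 301.4° − 360° = -58.6°.
Negative ⇒ the second point lies to the west; separation 58.6°.

58.6° west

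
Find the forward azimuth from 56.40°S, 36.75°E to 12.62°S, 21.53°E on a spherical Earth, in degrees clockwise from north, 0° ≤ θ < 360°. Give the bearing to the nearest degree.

339°

Δλ = 21.53 − 36.75 = -15.22°.
θ = atan2( sin Δλ · cos φ₂ , cos φ₁ · sin φ₂ − sin φ₁ · cos φ₂ · cos Δλ )
  = atan2(-0.25618, 0.66338) = -21.115° → normalised to [0°, 360°): 338.885°.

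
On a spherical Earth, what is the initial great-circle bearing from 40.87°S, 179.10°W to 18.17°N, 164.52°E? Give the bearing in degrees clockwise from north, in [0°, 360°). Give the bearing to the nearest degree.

Δλ = 164.52 − -179.10 = 343.62°; wrapped into (−180°, 180°]: -16.38°.
θ = atan2( sin Δλ · cos φ₂ , cos φ₁ · sin φ₂ − sin φ₁ · cos φ₂ · cos Δλ )
  = atan2(-0.26794, 0.83229) = -17.845° → normalised to [0°, 360°): 342.155°.

342°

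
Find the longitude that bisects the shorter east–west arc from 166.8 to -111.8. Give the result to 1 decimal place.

-152.5°

Signed shortest Δλ from +166.8° to -111.8° is +81.4°.
Midpoint longitude = +166.8° + (+81.4°)/2 = +166.8° + 40.7° = +207.5°.
Normalise into (−180°, 180°]: -152.5°.
(The naïve average (+166.8 + -111.8)/2 = 27.5° is on the wrong side of the globe.)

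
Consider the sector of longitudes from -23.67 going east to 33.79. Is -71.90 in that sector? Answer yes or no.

No

Band width going east from -23.67° to +33.79°: ((33.79 − -23.67) mod 360) = 57.46°.
Offset of -71.90° east of the west edge: ((-71.90 − -23.67) mod 360) = 311.77°.
311.77° > 57.46° ⇒ outside.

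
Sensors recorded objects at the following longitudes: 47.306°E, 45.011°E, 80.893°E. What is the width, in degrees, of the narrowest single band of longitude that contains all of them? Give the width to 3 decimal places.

Sort the longitudes: +45.011°, +47.306°, +80.893°.
Eastward gaps between consecutive values (wrapping around): 2.295°, 33.587°, 324.118°.
Largest gap = 324.118° ⇒ minimal covering band is its complement: 360° − 324.118° = 35.882°.
Band runs from +45.011° eastward to +80.893°.

35.882°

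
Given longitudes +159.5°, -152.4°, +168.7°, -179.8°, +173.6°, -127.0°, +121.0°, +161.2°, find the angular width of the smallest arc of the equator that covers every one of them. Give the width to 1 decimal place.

112.0°

Sort the longitudes: -179.8°, -152.4°, -127.0°, +121.0°, +159.5°, +161.2°, +168.7°, +173.6°.
Eastward gaps between consecutive values (wrapping around): 27.4°, 25.4°, 248.0°, 38.5°, 1.7°, 7.5°, 4.9°, 6.6°.
Largest gap = 248.0° ⇒ minimal covering band is its complement: 360° − 248.0° = 112.0°.
Band runs from +121.0° eastward to -127.0°, crossing the antimeridian.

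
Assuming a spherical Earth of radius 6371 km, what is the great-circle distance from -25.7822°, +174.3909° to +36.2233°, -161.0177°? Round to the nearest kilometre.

Δλ = -161.0177 − 174.3909 = -335.4086°; wrapped into (−180°, 180°]: 24.5914°.
Δφ = 36.2233 − -25.7822 = 62.0055°.
a = sin²(Δφ/2) + cos φ₁ · cos φ₂ · sin²(Δλ/2) = 0.298250.
c = 2·atan2(√a, √(1−a)) = 1.15546 rad → d = 6371·c ≈ 7361.42 km.

7361 km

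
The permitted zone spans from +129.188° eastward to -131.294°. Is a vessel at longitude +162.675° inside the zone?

Yes

Band width going east from +129.188° to -131.294°: ((-131.294 − 129.188) mod 360) = 99.518°.
Offset of +162.675° east of the west edge: ((162.675 − 129.188) mod 360) = 33.487°.
33.487° ≤ 99.518° ⇒ inside.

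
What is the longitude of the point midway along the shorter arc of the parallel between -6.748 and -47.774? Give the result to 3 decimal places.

-27.261°

Signed shortest Δλ from -6.748° to -47.774° is -41.026°.
Midpoint longitude = -6.748° + (-41.026°)/2 = -6.748° − 20.513° = -27.261°.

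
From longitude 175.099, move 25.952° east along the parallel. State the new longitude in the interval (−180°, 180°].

Start at +175.099°; shift +25.952° → +201.051°.
+201.051° lies outside (−180°, 180°]; subtract 360° → -158.949°.

-158.949°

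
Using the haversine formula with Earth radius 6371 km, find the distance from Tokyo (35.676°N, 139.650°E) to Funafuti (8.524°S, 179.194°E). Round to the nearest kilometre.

Δλ = 179.194 − 139.650 = 39.544°.
Δφ = -8.524 − 35.676 = -44.200°.
a = sin²(Δφ/2) + cos φ₁ · cos φ₂ · sin²(Δλ/2) = 0.233474.
c = 2·atan2(√a, √(1−a)) = 1.00859 rad → d = 6371·c ≈ 6425.75 km.

6426 km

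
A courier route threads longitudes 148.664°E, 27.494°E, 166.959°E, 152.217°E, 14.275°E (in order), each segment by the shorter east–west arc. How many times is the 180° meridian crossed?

0

Leg 1: +148.664° → +27.494°, shortest Δλ = -121.17° (west) — does not cross 180°.
Leg 2: +27.494° → +166.959°, shortest Δλ = 139.465° (east) — does not cross 180°.
Leg 3: +166.959° → +152.217°, shortest Δλ = -14.742° (west) — does not cross 180°.
Leg 4: +152.217° → +14.275°, shortest Δλ = -137.942° (west) — does not cross 180°.
Total crossings: 0.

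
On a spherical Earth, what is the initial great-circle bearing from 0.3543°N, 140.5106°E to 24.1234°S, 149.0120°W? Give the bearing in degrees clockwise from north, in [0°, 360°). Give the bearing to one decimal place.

115.5°

Δλ = -149.0120 − 140.5106 = -289.5226°; wrapped into (−180°, 180°]: 70.4774°.
θ = atan2( sin Δλ · cos φ₂ , cos φ₁ · sin φ₂ − sin φ₁ · cos φ₂ · cos Δλ )
  = atan2(0.86020, -0.41058) = 115.516° → normalised to [0°, 360°): 115.516°.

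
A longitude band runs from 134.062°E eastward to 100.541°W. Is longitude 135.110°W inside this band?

Band width going east from +134.062° to -100.541°: ((-100.541 − 134.062) mod 360) = 125.397°.
Offset of -135.110° east of the west edge: ((-135.110 − 134.062) mod 360) = 90.828°.
90.828° ≤ 125.397° ⇒ inside.

Yes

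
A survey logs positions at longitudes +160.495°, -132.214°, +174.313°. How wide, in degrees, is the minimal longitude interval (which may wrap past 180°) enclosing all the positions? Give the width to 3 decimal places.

Sort the longitudes: -132.214°, +160.495°, +174.313°.
Eastward gaps between consecutive values (wrapping around): 292.709°, 13.818°, 53.473°.
Largest gap = 292.709° ⇒ minimal covering band is its complement: 360° − 292.709° = 67.291°.
Band runs from +160.495° eastward to -132.214°, crossing the antimeridian.

67.291°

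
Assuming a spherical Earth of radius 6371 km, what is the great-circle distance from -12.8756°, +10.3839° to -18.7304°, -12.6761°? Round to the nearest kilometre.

2549 km

Δλ = -12.6761 − 10.3839 = -23.0600°.
Δφ = -18.7304 − -12.8756 = -5.8548°.
a = sin²(Δφ/2) + cos φ₁ · cos φ₂ · sin²(Δλ/2) = 0.039493.
c = 2·atan2(√a, √(1−a)) = 0.40012 rad → d = 6371·c ≈ 2549.18 km.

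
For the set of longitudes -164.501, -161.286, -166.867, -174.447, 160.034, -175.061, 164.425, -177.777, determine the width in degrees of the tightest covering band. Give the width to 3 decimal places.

38.680°

Sort the longitudes: -177.777°, -175.061°, -174.447°, -166.867°, -164.501°, -161.286°, +160.034°, +164.425°.
Eastward gaps between consecutive values (wrapping around): 2.716°, 0.614°, 7.580°, 2.366°, 3.215°, 321.320°, 4.391°, 17.798°.
Largest gap = 321.320° ⇒ minimal covering band is its complement: 360° − 321.320° = 38.680°.
Band runs from +160.034° eastward to -161.286°, crossing the antimeridian.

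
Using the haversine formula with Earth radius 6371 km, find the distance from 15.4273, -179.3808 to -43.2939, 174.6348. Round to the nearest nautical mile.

Δλ = 174.6348 − -179.3808 = 354.0156°; wrapped into (−180°, 180°]: -5.9844°.
Δφ = -43.2939 − 15.4273 = -58.7212°.
a = sin²(Δφ/2) + cos φ₁ · cos φ₂ · sin²(Δλ/2) = 0.242310.
c = 2·atan2(√a, √(1−a)) = 1.02935 rad → d = 6371·c ≈ 6557.96 km ≈ 3541.02 nmi.

3541 nmi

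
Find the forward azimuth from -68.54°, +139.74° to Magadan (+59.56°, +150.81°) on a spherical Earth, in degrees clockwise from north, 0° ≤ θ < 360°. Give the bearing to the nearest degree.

Δλ = 150.81 − 139.74 = 11.07°.
θ = atan2( sin Δλ · cos φ₂ , cos φ₁ · sin φ₂ − sin φ₁ · cos φ₂ · cos Δλ )
  = atan2(0.09728, 0.77816) = 7.126° → normalised to [0°, 360°): 7.126°.

7°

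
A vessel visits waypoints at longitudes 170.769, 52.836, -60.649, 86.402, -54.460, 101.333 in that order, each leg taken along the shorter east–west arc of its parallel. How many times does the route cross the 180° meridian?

0

Leg 1: +170.769° → +52.836°, shortest Δλ = -117.933° (west) — does not cross 180°.
Leg 2: +52.836° → -60.649°, shortest Δλ = -113.485° (west) — does not cross 180°.
Leg 3: -60.649° → +86.402°, shortest Δλ = 147.051° (east) — does not cross 180°.
Leg 4: +86.402° → -54.460°, shortest Δλ = -140.862° (west) — does not cross 180°.
Leg 5: -54.460° → +101.333°, shortest Δλ = 155.793° (east) — does not cross 180°.
Total crossings: 0.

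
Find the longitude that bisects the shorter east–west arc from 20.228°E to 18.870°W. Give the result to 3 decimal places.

Signed shortest Δλ from +20.228° to -18.870° is -39.098°.
Midpoint longitude = +20.228° + (-39.098°)/2 = +20.228° − 19.549° = +0.679°.

0.679°E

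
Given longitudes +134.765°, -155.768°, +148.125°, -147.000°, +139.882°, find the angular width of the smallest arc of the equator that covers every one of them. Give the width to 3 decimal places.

Sort the longitudes: -155.768°, -147.000°, +134.765°, +139.882°, +148.125°.
Eastward gaps between consecutive values (wrapping around): 8.768°, 281.765°, 5.117°, 8.243°, 56.107°.
Largest gap = 281.765° ⇒ minimal covering band is its complement: 360° − 281.765° = 78.235°.
Band runs from +134.765° eastward to -147.000°, crossing the antimeridian.

78.235°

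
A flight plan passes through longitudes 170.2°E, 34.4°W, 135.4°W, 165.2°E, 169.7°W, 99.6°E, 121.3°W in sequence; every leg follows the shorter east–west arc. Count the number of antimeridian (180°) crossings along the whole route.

Leg 1: +170.2° → -34.4°, shortest Δλ = 155.4° (east) — crosses 180°.
Leg 2: -34.4° → -135.4°, shortest Δλ = -101.0° (west) — does not cross 180°.
Leg 3: -135.4° → +165.2°, shortest Δλ = -59.4° (west) — crosses 180°.
Leg 4: +165.2° → -169.7°, shortest Δλ = 25.1° (east) — crosses 180°.
Leg 5: -169.7° → +99.6°, shortest Δλ = -90.7° (west) — crosses 180°.
Leg 6: +99.6° → -121.3°, shortest Δλ = 139.1° (east) — crosses 180°.
Total crossings: 5.

5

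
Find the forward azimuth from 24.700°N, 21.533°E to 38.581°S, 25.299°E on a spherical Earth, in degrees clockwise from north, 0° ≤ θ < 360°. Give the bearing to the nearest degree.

177°

Δλ = 25.299 − 21.533 = 3.766°.
θ = atan2( sin Δλ · cos φ₂ , cos φ₁ · sin φ₂ − sin φ₁ · cos φ₂ · cos Δλ )
  = atan2(0.05135, -0.89252) = 176.707° → normalised to [0°, 360°): 176.707°.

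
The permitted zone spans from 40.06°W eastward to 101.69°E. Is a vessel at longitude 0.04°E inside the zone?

Yes

Band width going east from -40.06° to +101.69°: ((101.69 − -40.06) mod 360) = 141.75°.
Offset of +0.04° east of the west edge: ((0.04 − -40.06) mod 360) = 40.10°.
40.10° ≤ 141.75° ⇒ inside.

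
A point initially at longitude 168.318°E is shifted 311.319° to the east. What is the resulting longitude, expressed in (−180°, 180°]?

119.637°E

Start at +168.318°; shift +311.319° → +479.637°.
+479.637° lies outside (−180°, 180°]; subtract 360° → +119.637°.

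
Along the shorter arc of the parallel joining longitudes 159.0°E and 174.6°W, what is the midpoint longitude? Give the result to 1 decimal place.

Signed shortest Δλ from +159.0° to -174.6° is +26.4°.
Midpoint longitude = +159.0° + (+26.4°)/2 = +159.0° + 13.2° = +172.2°.
(The naïve average (+159.0 + -174.6)/2 = -7.8° is on the wrong side of the globe.)

172.2°E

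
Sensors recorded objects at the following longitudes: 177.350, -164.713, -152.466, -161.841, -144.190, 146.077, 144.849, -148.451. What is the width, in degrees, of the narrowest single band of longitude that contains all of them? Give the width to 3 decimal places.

Sort the longitudes: -164.713°, -161.841°, -152.466°, -148.451°, -144.190°, +144.849°, +146.077°, +177.350°.
Eastward gaps between consecutive values (wrapping around): 2.872°, 9.375°, 4.015°, 4.261°, 289.039°, 1.228°, 31.273°, 17.937°.
Largest gap = 289.039° ⇒ minimal covering band is its complement: 360° − 289.039° = 70.961°.
Band runs from +144.849° eastward to -144.190°, crossing the antimeridian.

70.961°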